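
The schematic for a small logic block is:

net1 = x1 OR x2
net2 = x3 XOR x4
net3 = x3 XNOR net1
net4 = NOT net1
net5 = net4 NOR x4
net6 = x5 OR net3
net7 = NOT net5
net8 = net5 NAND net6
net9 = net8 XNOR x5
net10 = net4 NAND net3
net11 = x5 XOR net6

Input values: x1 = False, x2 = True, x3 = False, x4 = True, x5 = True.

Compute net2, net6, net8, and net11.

net1 = x1 OR x2 = False OR True = True
net2 = x3 XOR x4 = False XOR True = True
net3 = x3 XNOR net1 = False XNOR True = False
net4 = NOT net1 = NOT True = False
net5 = net4 NOR x4 = False NOR True = False
net6 = x5 OR net3 = True OR False = True
net8 = net5 NAND net6 = False NAND True = True
net11 = x5 XOR net6 = True XOR True = False

net2 = True, net6 = True, net8 = True, net11 = False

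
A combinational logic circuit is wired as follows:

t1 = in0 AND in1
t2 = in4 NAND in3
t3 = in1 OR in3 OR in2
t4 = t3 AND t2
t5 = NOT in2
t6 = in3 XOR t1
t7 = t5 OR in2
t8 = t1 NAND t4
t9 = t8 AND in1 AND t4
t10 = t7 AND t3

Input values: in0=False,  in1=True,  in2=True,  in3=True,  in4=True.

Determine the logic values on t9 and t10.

t9 = False; t10 = True

t1 = in0 AND in1 = False AND True = False
t2 = in4 NAND in3 = True NAND True = False
t3 = in1 OR in3 OR in2 = True OR True OR True = True
t4 = t3 AND t2 = True AND False = False
t5 = NOT in2 = NOT True = False
t7 = t5 OR in2 = False OR True = True
t8 = t1 NAND t4 = False NAND False = True
t9 = t8 AND in1 AND t4 = True AND True AND False = False
t10 = t7 AND t3 = True AND True = True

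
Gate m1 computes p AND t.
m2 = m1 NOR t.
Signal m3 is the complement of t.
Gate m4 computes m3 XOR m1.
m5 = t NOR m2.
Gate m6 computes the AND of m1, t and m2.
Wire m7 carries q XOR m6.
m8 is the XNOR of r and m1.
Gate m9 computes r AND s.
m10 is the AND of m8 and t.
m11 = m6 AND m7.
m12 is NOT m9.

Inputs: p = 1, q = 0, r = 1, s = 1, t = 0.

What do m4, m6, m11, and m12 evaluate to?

m4 = 1  m6 = 0  m11 = 0  m12 = 0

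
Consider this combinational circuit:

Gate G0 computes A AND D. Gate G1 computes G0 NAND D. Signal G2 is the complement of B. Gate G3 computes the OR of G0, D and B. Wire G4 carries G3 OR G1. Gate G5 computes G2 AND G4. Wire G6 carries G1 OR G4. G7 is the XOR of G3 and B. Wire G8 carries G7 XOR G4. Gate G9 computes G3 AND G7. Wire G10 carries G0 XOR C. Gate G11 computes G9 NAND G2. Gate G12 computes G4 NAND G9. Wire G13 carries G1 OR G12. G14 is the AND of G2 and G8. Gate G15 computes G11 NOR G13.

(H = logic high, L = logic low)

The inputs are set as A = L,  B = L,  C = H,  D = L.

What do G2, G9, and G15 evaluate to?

G0 = A AND D = L AND L = L
G1 = G0 NAND D = L NAND L = H
G2 = NOT B = NOT L = H
G3 = G0 OR D OR B = L OR L OR L = L
G4 = G3 OR G1 = L OR H = H
G7 = G3 XOR B = L XOR L = L
G9 = G3 AND G7 = L AND L = L
G11 = G9 NAND G2 = L NAND H = H
G12 = G4 NAND G9 = H NAND L = H
G13 = G1 OR G12 = H OR H = H
G15 = G11 NOR G13 = H NOR H = L

G2 = H, G9 = L, G15 = L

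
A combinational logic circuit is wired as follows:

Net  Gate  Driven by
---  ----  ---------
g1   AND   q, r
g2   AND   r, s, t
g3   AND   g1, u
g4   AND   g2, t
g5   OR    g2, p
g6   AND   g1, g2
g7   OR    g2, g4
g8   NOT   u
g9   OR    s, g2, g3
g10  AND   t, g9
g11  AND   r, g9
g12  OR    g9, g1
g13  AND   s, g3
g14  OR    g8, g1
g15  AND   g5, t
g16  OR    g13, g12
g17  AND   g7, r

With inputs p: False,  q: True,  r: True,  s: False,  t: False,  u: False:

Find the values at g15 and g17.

g15 = False, g17 = False

g2 = r AND s AND t = True AND False AND False = False
g4 = g2 AND t = False AND False = False
g5 = g2 OR p = False OR False = False
g7 = g2 OR g4 = False OR False = False
g15 = g5 AND t = False AND False = False
g17 = g7 AND r = False AND True = False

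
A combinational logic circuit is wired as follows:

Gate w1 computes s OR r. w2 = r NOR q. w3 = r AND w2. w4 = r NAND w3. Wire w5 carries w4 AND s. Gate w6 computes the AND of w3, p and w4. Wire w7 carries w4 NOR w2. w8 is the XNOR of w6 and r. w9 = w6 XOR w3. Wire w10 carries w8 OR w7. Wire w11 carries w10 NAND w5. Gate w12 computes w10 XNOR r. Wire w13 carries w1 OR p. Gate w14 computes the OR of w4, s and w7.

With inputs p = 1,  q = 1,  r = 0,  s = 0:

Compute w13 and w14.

w13 = 1, w14 = 1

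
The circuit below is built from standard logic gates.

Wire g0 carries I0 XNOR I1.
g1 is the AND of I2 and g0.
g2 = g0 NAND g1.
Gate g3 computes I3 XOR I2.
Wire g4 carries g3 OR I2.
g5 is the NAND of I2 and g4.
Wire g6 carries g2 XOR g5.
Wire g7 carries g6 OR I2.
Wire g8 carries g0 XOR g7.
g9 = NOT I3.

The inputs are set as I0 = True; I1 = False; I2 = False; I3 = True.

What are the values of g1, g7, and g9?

g0 = I0 XNOR I1 = True XNOR False = False
g1 = I2 AND g0 = False AND False = False
g2 = g0 NAND g1 = False NAND False = True
g3 = I3 XOR I2 = True XOR False = True
g4 = g3 OR I2 = True OR False = True
g5 = I2 NAND g4 = False NAND True = True
g6 = g2 XOR g5 = True XOR True = False
g7 = g6 OR I2 = False OR False = False
g9 = NOT I3 = NOT True = False

g1 = False, g7 = False, g9 = False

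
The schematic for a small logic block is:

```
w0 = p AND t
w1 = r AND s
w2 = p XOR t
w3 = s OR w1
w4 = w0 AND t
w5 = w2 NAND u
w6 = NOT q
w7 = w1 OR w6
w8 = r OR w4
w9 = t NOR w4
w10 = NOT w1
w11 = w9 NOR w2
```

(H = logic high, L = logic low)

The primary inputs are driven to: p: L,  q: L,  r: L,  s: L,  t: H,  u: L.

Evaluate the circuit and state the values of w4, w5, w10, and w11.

w0 = p AND t = L AND H = L
w1 = r AND s = L AND L = L
w2 = p XOR t = L XOR H = H
w4 = w0 AND t = L AND H = L
w5 = w2 NAND u = H NAND L = H
w9 = t NOR w4 = H NOR L = L
w10 = NOT w1 = NOT L = H
w11 = w9 NOR w2 = L NOR H = L

w4 = L; w5 = H; w10 = H; w11 = L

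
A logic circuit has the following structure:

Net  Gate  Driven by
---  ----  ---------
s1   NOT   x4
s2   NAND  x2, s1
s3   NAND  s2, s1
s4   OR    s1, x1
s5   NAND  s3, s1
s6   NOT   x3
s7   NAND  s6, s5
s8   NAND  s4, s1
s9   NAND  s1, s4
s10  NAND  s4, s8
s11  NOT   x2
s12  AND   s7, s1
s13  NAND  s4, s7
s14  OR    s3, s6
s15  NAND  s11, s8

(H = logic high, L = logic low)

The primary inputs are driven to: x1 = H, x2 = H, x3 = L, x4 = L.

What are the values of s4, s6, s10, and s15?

s1 = NOT x4 = NOT L = H
s4 = s1 OR x1 = H OR H = H
s6 = NOT x3 = NOT L = H
s8 = s4 NAND s1 = H NAND H = L
s10 = s4 NAND s8 = H NAND L = H
s11 = NOT x2 = NOT H = L
s15 = s11 NAND s8 = L NAND L = H

s4 = H  s6 = H  s10 = H  s15 = H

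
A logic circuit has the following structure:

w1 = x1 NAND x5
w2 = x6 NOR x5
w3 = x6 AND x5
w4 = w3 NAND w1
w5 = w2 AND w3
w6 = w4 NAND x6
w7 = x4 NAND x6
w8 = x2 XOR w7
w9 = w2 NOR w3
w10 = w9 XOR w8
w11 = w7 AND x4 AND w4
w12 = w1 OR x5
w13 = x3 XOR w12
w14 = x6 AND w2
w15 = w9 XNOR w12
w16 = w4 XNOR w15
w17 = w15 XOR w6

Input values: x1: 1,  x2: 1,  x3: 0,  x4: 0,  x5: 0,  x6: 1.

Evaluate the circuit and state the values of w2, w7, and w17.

w2 = 0; w7 = 1; w17 = 1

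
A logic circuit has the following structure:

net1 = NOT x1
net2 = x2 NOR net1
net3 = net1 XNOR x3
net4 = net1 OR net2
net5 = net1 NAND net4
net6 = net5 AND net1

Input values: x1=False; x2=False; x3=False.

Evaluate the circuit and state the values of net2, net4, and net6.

net2 = False; net4 = True; net6 = False

net1 = NOT x1 = NOT False = True
net2 = x2 NOR net1 = False NOR True = False
net4 = net1 OR net2 = True OR False = True
net5 = net1 NAND net4 = True NAND True = False
net6 = net5 AND net1 = False AND True = False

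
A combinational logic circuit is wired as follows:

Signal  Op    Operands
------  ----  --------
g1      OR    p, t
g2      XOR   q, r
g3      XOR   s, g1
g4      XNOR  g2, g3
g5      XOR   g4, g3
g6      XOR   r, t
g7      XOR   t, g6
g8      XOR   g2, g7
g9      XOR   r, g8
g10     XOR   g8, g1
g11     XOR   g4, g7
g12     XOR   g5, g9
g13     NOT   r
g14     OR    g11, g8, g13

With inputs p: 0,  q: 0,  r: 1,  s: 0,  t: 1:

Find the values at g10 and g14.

g1 = p OR t = 0 OR 1 = 1
g2 = q XOR r = 0 XOR 1 = 1
g3 = s XOR g1 = 0 XOR 1 = 1
g4 = g2 XNOR g3 = 1 XNOR 1 = 1
g6 = r XOR t = 1 XOR 1 = 0
g7 = t XOR g6 = 1 XOR 0 = 1
g8 = g2 XOR g7 = 1 XOR 1 = 0
g10 = g8 XOR g1 = 0 XOR 1 = 1
g11 = g4 XOR g7 = 1 XOR 1 = 0
g13 = NOT r = NOT 1 = 0
g14 = g11 OR g8 OR g13 = 0 OR 0 OR 0 = 0

g10 = 1, g14 = 0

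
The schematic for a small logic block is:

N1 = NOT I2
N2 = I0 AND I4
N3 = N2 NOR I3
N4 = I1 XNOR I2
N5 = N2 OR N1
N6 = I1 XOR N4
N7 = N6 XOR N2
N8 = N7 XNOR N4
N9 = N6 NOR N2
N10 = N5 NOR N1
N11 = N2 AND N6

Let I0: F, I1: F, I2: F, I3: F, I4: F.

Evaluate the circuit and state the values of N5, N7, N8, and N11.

N5 = T; N7 = T; N8 = T; N11 = F

N1 = NOT I2 = NOT F = T
N2 = I0 AND I4 = F AND F = F
N4 = I1 XNOR I2 = F XNOR F = T
N5 = N2 OR N1 = F OR T = T
N6 = I1 XOR N4 = F XOR T = T
N7 = N6 XOR N2 = T XOR F = T
N8 = N7 XNOR N4 = T XNOR T = T
N11 = N2 AND N6 = F AND T = F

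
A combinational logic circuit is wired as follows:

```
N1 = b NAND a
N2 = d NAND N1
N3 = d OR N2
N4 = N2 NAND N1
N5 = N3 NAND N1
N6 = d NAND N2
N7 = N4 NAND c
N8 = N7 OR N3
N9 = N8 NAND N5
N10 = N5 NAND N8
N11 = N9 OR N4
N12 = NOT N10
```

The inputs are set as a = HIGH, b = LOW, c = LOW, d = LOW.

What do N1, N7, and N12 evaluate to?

N1 = b NAND a = LOW NAND HIGH = HIGH
N2 = d NAND N1 = LOW NAND HIGH = HIGH
N3 = d OR N2 = LOW OR HIGH = HIGH
N4 = N2 NAND N1 = HIGH NAND HIGH = LOW
N5 = N3 NAND N1 = HIGH NAND HIGH = LOW
N7 = N4 NAND c = LOW NAND LOW = HIGH
N8 = N7 OR N3 = HIGH OR HIGH = HIGH
N10 = N5 NAND N8 = LOW NAND HIGH = HIGH
N12 = NOT N10 = NOT HIGH = LOW

N1 = HIGH, N7 = HIGH, N12 = LOW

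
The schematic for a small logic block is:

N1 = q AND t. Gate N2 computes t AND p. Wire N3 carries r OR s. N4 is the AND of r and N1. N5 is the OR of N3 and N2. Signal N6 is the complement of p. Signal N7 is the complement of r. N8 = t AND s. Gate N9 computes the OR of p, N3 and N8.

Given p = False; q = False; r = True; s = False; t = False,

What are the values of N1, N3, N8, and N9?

N1 = False, N3 = True, N8 = False, N9 = True

N1 = q AND t = False AND False = False
N3 = r OR s = True OR False = True
N8 = t AND s = False AND False = False
N9 = p OR N3 OR N8 = False OR True OR False = True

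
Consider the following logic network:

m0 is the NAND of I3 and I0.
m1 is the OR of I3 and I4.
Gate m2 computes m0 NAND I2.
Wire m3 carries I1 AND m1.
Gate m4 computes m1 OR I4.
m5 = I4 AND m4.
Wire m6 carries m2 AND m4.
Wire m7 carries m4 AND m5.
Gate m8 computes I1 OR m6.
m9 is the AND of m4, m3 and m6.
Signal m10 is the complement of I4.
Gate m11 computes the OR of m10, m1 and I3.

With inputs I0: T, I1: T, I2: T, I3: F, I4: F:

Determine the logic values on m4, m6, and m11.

m4 = F; m6 = F; m11 = T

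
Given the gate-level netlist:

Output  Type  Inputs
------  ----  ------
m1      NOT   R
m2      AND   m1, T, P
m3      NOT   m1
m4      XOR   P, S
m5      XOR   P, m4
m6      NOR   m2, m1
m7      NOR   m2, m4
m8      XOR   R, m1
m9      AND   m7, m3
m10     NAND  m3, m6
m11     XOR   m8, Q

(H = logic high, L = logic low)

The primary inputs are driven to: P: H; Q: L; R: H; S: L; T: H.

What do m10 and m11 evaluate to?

m10 = L; m11 = H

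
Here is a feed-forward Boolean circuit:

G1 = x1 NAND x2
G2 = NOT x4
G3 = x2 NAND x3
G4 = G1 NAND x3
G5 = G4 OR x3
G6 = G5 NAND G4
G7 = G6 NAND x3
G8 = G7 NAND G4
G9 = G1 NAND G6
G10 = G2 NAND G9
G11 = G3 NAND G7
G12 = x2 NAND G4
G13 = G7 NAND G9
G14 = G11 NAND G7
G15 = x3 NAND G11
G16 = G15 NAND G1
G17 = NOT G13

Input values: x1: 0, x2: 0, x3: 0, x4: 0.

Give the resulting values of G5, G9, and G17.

G1 = x1 NAND x2 = 0 NAND 0 = 1
G4 = G1 NAND x3 = 1 NAND 0 = 1
G5 = G4 OR x3 = 1 OR 0 = 1
G6 = G5 NAND G4 = 1 NAND 1 = 0
G7 = G6 NAND x3 = 0 NAND 0 = 1
G9 = G1 NAND G6 = 1 NAND 0 = 1
G13 = G7 NAND G9 = 1 NAND 1 = 0
G17 = NOT G13 = NOT 0 = 1

G5 = 1, G9 = 1, G17 = 1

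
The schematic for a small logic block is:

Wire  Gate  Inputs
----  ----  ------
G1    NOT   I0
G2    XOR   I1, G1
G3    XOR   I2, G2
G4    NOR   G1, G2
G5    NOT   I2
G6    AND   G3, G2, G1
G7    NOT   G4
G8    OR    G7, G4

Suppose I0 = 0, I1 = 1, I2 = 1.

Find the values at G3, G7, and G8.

G1 = NOT I0 = NOT 0 = 1
G2 = I1 XOR G1 = 1 XOR 1 = 0
G3 = I2 XOR G2 = 1 XOR 0 = 1
G4 = G1 NOR G2 = 1 NOR 0 = 0
G7 = NOT G4 = NOT 0 = 1
G8 = G7 OR G4 = 1 OR 0 = 1

G3 = 1; G7 = 1; G8 = 1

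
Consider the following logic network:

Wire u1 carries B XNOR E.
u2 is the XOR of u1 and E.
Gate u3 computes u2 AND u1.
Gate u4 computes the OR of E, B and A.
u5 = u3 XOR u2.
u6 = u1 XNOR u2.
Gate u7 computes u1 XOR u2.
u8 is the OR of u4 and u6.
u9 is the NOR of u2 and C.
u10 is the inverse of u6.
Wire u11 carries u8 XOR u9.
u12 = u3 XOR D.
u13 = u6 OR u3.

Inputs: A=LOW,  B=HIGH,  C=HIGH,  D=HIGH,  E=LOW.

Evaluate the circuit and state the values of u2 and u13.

u1 = B XNOR E = HIGH XNOR LOW = LOW
u2 = u1 XOR E = LOW XOR LOW = LOW
u3 = u2 AND u1 = LOW AND LOW = LOW
u6 = u1 XNOR u2 = LOW XNOR LOW = HIGH
u13 = u6 OR u3 = HIGH OR LOW = HIGH

u2 = LOW  u13 = HIGH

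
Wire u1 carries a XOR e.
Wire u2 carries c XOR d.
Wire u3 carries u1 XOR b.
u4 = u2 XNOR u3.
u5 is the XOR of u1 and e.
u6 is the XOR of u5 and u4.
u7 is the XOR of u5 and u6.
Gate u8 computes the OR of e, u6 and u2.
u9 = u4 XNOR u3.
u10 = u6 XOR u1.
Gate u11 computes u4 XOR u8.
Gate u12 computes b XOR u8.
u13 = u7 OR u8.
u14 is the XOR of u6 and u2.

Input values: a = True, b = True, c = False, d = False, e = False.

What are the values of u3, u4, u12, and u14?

u3 = False; u4 = True; u12 = True; u14 = False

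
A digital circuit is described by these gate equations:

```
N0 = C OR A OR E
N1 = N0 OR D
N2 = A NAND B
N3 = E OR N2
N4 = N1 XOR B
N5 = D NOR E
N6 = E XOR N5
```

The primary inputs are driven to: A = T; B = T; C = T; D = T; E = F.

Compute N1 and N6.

N0 = C OR A OR E = T OR T OR F = T
N1 = N0 OR D = T OR T = T
N5 = D NOR E = T NOR F = F
N6 = E XOR N5 = F XOR F = F

N1 = T  N6 = F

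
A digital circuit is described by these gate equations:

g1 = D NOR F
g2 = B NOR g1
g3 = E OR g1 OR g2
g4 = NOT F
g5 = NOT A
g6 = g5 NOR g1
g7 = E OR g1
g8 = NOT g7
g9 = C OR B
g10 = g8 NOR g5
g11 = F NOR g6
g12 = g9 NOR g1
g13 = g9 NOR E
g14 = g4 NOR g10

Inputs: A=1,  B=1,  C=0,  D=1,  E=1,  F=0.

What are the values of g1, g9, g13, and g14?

g1 = D NOR F = 1 NOR 0 = 0
g4 = NOT F = NOT 0 = 1
g5 = NOT A = NOT 1 = 0
g7 = E OR g1 = 1 OR 0 = 1
g8 = NOT g7 = NOT 1 = 0
g9 = C OR B = 0 OR 1 = 1
g10 = g8 NOR g5 = 0 NOR 0 = 1
g13 = g9 NOR E = 1 NOR 1 = 0
g14 = g4 NOR g10 = 1 NOR 1 = 0

g1 = 0, g9 = 1, g13 = 0, g14 = 0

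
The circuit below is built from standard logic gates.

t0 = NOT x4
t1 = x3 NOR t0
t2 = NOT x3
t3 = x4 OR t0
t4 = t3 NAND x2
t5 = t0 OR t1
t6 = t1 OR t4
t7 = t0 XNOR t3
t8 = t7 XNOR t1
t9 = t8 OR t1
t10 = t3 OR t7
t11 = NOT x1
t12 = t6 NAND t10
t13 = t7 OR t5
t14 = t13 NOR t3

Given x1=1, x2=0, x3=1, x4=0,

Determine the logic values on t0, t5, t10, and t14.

t0 = NOT x4 = NOT 0 = 1
t1 = x3 NOR t0 = 1 NOR 1 = 0
t3 = x4 OR t0 = 0 OR 1 = 1
t5 = t0 OR t1 = 1 OR 0 = 1
t7 = t0 XNOR t3 = 1 XNOR 1 = 1
t10 = t3 OR t7 = 1 OR 1 = 1
t13 = t7 OR t5 = 1 OR 1 = 1
t14 = t13 NOR t3 = 1 NOR 1 = 0

t0 = 1; t5 = 1; t10 = 1; t14 = 0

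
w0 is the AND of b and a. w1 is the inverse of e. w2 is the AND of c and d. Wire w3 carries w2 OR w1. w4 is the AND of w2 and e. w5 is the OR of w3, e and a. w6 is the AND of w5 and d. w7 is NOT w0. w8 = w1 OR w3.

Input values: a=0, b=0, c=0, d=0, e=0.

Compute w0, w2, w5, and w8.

w0 = 0, w2 = 0, w5 = 1, w8 = 1

w0 = b AND a = 0 AND 0 = 0
w1 = NOT e = NOT 0 = 1
w2 = c AND d = 0 AND 0 = 0
w3 = w2 OR w1 = 0 OR 1 = 1
w5 = w3 OR e OR a = 1 OR 0 OR 0 = 1
w8 = w1 OR w3 = 1 OR 1 = 1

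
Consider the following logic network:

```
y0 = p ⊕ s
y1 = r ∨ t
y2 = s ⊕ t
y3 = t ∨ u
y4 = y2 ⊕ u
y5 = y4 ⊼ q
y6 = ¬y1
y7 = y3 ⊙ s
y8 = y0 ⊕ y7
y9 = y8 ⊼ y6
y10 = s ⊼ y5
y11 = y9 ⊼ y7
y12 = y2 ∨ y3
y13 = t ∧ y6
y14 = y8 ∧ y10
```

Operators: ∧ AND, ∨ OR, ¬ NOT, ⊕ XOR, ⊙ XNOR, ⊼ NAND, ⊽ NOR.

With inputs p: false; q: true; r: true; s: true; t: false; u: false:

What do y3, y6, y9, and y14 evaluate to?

y0 = p XOR s = false XOR true = true
y1 = r OR t = true OR false = true
y2 = s XOR t = true XOR false = true
y3 = t OR u = false OR false = false
y4 = y2 XOR u = true XOR false = true
y5 = y4 NAND q = true NAND true = false
y6 = NOT y1 = NOT true = false
y7 = y3 XNOR s = false XNOR true = false
y8 = y0 XOR y7 = true XOR false = true
y9 = y8 NAND y6 = true NAND false = true
y10 = s NAND y5 = true NAND false = true
y14 = y8 AND y10 = true AND true = true

y3 = false, y6 = false, y9 = true, y14 = true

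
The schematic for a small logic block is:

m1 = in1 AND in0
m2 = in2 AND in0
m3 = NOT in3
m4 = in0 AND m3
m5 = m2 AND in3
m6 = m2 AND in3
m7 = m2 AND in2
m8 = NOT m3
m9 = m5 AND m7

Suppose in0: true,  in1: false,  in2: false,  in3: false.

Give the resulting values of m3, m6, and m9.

m3 = true, m6 = false, m9 = false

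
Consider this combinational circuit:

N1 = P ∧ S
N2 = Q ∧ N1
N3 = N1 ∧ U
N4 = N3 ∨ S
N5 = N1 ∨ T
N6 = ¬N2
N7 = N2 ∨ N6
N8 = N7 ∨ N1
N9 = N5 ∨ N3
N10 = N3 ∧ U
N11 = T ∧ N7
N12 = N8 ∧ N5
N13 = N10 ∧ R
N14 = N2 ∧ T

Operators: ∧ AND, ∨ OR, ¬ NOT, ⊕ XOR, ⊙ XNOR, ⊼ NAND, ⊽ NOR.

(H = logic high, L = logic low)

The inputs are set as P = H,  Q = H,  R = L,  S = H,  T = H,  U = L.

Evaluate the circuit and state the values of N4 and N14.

N4 = H; N14 = H

N1 = P AND S = H AND H = H
N2 = Q AND N1 = H AND H = H
N3 = N1 AND U = H AND L = L
N4 = N3 OR S = L OR H = H
N14 = N2 AND T = H AND H = H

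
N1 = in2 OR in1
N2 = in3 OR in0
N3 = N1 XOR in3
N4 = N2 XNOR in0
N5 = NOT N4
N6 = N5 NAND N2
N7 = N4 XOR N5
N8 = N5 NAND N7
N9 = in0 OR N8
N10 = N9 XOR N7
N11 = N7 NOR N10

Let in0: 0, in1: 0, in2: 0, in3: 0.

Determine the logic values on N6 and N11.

N6 = 1  N11 = 0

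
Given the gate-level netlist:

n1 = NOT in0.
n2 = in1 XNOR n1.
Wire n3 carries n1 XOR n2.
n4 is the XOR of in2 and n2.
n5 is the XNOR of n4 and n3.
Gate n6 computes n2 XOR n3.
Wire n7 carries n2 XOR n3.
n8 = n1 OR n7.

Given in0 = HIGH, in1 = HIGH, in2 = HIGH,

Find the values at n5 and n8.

n5 = LOW; n8 = LOW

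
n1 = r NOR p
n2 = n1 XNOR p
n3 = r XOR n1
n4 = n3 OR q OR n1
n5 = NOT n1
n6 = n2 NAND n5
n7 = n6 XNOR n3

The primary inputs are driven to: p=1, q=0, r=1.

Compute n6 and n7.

n6 = 1, n7 = 1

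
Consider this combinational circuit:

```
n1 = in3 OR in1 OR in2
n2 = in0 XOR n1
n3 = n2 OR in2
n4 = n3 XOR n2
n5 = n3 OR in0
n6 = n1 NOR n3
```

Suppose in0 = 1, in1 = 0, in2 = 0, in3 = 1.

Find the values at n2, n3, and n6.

n1 = in3 OR in1 OR in2 = 1 OR 0 OR 0 = 1
n2 = in0 XOR n1 = 1 XOR 1 = 0
n3 = n2 OR in2 = 0 OR 0 = 0
n6 = n1 NOR n3 = 1 NOR 0 = 0

n2 = 0, n3 = 0, n6 = 0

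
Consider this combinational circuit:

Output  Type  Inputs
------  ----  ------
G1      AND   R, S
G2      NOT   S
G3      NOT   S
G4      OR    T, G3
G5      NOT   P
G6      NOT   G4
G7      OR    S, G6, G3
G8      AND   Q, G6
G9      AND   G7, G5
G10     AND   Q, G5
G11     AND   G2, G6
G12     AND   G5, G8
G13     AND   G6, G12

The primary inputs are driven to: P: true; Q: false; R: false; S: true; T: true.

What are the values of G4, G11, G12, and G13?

G2 = NOT S = NOT true = false
G3 = NOT S = NOT true = false
G4 = T OR G3 = true OR false = true
G5 = NOT P = NOT true = false
G6 = NOT G4 = NOT true = false
G8 = Q AND G6 = false AND false = false
G11 = G2 AND G6 = false AND false = false
G12 = G5 AND G8 = false AND false = false
G13 = G6 AND G12 = false AND false = false

G4 = true  G11 = false  G12 = false  G13 = false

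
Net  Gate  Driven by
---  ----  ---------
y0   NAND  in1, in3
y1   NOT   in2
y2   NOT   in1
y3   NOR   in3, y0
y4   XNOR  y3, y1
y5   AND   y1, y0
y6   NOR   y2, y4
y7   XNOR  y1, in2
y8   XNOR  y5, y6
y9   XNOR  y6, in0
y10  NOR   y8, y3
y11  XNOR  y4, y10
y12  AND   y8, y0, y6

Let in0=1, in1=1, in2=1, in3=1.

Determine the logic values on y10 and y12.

y0 = in1 NAND in3 = 1 NAND 1 = 0
y1 = NOT in2 = NOT 1 = 0
y2 = NOT in1 = NOT 1 = 0
y3 = in3 NOR y0 = 1 NOR 0 = 0
y4 = y3 XNOR y1 = 0 XNOR 0 = 1
y5 = y1 AND y0 = 0 AND 0 = 0
y6 = y2 NOR y4 = 0 NOR 1 = 0
y8 = y5 XNOR y6 = 0 XNOR 0 = 1
y10 = y8 NOR y3 = 1 NOR 0 = 0
y12 = y8 AND y0 AND y6 = 1 AND 0 AND 0 = 0

y10 = 0  y12 = 0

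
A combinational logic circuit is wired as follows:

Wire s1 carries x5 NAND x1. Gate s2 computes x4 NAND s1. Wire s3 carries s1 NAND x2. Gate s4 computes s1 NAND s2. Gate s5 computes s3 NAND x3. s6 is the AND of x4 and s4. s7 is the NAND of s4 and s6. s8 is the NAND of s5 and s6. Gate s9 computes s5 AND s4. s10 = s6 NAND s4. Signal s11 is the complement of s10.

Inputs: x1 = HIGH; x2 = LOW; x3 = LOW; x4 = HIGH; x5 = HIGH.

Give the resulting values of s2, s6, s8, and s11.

s2 = HIGH  s6 = HIGH  s8 = LOW  s11 = HIGH

s1 = x5 NAND x1 = HIGH NAND HIGH = LOW
s2 = x4 NAND s1 = HIGH NAND LOW = HIGH
s3 = s1 NAND x2 = LOW NAND LOW = HIGH
s4 = s1 NAND s2 = LOW NAND HIGH = HIGH
s5 = s3 NAND x3 = HIGH NAND LOW = HIGH
s6 = x4 AND s4 = HIGH AND HIGH = HIGH
s8 = s5 NAND s6 = HIGH NAND HIGH = LOW
s10 = s6 NAND s4 = HIGH NAND HIGH = LOW
s11 = NOT s10 = NOT LOW = HIGH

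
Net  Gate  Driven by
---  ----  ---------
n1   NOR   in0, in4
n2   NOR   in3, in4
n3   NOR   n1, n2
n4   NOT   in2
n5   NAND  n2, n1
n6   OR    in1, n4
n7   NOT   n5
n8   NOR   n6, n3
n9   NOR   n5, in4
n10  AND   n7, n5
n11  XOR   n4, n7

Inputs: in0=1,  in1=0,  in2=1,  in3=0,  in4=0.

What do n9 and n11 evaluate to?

n9 = 0, n11 = 0

n1 = in0 NOR in4 = 1 NOR 0 = 0
n2 = in3 NOR in4 = 0 NOR 0 = 1
n4 = NOT in2 = NOT 1 = 0
n5 = n2 NAND n1 = 1 NAND 0 = 1
n7 = NOT n5 = NOT 1 = 0
n9 = n5 NOR in4 = 1 NOR 0 = 0
n11 = n4 XOR n7 = 0 XOR 0 = 0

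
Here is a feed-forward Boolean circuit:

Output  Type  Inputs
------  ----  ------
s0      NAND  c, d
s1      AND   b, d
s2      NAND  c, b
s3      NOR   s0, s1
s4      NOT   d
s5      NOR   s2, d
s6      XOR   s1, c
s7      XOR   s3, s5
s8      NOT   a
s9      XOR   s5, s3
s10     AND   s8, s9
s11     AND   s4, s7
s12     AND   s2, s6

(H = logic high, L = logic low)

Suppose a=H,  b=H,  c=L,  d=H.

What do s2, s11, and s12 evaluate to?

s0 = c NAND d = L NAND H = H
s1 = b AND d = H AND H = H
s2 = c NAND b = L NAND H = H
s3 = s0 NOR s1 = H NOR H = L
s4 = NOT d = NOT H = L
s5 = s2 NOR d = H NOR H = L
s6 = s1 XOR c = H XOR L = H
s7 = s3 XOR s5 = L XOR L = L
s11 = s4 AND s7 = L AND L = L
s12 = s2 AND s6 = H AND H = H

s2 = H; s11 = L; s12 = H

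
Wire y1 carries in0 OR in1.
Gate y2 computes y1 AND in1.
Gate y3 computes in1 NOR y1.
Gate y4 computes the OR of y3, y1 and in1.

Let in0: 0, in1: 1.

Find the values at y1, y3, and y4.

y1 = in0 OR in1 = 0 OR 1 = 1
y3 = in1 NOR y1 = 1 NOR 1 = 0
y4 = y3 OR y1 OR in1 = 0 OR 1 OR 1 = 1

y1 = 1  y3 = 0  y4 = 1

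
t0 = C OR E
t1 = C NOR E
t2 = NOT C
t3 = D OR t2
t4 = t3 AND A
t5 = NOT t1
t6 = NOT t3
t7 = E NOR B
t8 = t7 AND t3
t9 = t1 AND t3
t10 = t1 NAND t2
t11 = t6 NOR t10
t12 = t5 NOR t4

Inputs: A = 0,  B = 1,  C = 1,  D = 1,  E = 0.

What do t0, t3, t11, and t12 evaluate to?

t0 = C OR E = 1 OR 0 = 1
t1 = C NOR E = 1 NOR 0 = 0
t2 = NOT C = NOT 1 = 0
t3 = D OR t2 = 1 OR 0 = 1
t4 = t3 AND A = 1 AND 0 = 0
t5 = NOT t1 = NOT 0 = 1
t6 = NOT t3 = NOT 1 = 0
t10 = t1 NAND t2 = 0 NAND 0 = 1
t11 = t6 NOR t10 = 0 NOR 1 = 0
t12 = t5 NOR t4 = 1 NOR 0 = 0

t0 = 1, t3 = 1, t11 = 0, t12 = 0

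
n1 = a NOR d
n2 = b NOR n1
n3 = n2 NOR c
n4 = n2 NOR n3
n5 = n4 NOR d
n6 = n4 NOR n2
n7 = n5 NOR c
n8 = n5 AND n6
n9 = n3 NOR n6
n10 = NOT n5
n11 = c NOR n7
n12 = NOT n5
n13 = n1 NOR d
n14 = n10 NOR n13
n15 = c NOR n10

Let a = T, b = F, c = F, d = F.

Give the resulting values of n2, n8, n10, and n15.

n2 = T; n8 = F; n10 = F; n15 = T

n1 = a NOR d = T NOR F = F
n2 = b NOR n1 = F NOR F = T
n3 = n2 NOR c = T NOR F = F
n4 = n2 NOR n3 = T NOR F = F
n5 = n4 NOR d = F NOR F = T
n6 = n4 NOR n2 = F NOR T = F
n8 = n5 AND n6 = T AND F = F
n10 = NOT n5 = NOT T = F
n15 = c NOR n10 = F NOR F = T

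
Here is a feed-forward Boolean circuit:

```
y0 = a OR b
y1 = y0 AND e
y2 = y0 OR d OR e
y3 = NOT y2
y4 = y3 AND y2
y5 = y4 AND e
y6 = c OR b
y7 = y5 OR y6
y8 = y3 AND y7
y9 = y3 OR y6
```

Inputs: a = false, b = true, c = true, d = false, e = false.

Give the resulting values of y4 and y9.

y0 = a OR b = false OR true = true
y2 = y0 OR d OR e = true OR false OR false = true
y3 = NOT y2 = NOT true = false
y4 = y3 AND y2 = false AND true = false
y6 = c OR b = true OR true = true
y9 = y3 OR y6 = false OR true = true

y4 = false, y9 = true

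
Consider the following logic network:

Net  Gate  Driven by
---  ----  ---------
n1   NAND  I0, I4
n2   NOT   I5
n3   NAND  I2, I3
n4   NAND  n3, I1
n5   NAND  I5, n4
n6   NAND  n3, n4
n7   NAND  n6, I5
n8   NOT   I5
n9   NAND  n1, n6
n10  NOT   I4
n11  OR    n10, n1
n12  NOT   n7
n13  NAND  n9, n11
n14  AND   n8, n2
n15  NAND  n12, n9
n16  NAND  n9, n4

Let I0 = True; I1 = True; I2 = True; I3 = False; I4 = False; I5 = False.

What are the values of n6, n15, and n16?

n6 = True, n15 = True, n16 = True

n1 = I0 NAND I4 = True NAND False = True
n3 = I2 NAND I3 = True NAND False = True
n4 = n3 NAND I1 = True NAND True = False
n6 = n3 NAND n4 = True NAND False = True
n7 = n6 NAND I5 = True NAND False = True
n9 = n1 NAND n6 = True NAND True = False
n12 = NOT n7 = NOT True = False
n15 = n12 NAND n9 = False NAND False = True
n16 = n9 NAND n4 = False NAND False = True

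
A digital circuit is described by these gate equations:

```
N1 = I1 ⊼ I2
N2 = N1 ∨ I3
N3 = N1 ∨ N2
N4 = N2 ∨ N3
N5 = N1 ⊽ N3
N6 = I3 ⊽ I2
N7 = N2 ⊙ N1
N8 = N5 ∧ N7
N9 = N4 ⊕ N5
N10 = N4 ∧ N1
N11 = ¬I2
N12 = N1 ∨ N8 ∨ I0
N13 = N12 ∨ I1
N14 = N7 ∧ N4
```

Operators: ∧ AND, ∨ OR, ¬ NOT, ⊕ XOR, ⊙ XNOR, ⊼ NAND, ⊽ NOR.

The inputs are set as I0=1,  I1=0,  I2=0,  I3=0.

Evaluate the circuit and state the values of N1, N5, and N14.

N1 = I1 NAND I2 = 0 NAND 0 = 1
N2 = N1 OR I3 = 1 OR 0 = 1
N3 = N1 OR N2 = 1 OR 1 = 1
N4 = N2 OR N3 = 1 OR 1 = 1
N5 = N1 NOR N3 = 1 NOR 1 = 0
N7 = N2 XNOR N1 = 1 XNOR 1 = 1
N14 = N7 AND N4 = 1 AND 1 = 1

N1 = 1; N5 = 0; N14 = 1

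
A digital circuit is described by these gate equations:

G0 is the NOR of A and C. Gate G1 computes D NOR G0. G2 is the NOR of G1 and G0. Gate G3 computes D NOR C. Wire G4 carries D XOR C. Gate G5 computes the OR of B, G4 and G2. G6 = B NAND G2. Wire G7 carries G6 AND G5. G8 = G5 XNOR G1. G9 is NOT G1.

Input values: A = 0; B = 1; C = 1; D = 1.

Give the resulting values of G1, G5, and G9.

G0 = A NOR C = 0 NOR 1 = 0
G1 = D NOR G0 = 1 NOR 0 = 0
G2 = G1 NOR G0 = 0 NOR 0 = 1
G4 = D XOR C = 1 XOR 1 = 0
G5 = B OR G4 OR G2 = 1 OR 0 OR 1 = 1
G9 = NOT G1 = NOT 0 = 1

G1 = 0, G5 = 1, G9 = 1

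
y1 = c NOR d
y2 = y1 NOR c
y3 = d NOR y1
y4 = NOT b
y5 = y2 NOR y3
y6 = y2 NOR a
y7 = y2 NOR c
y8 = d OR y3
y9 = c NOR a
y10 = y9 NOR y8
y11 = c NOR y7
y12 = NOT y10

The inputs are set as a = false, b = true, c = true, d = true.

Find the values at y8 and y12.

y1 = c NOR d = true NOR true = false
y3 = d NOR y1 = true NOR false = false
y8 = d OR y3 = true OR false = true
y9 = c NOR a = true NOR false = false
y10 = y9 NOR y8 = false NOR true = false
y12 = NOT y10 = NOT false = true

y8 = true, y12 = true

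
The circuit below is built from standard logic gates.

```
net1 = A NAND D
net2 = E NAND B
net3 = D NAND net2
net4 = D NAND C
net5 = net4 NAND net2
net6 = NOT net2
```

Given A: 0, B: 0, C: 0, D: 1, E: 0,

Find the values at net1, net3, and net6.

net1 = 1; net3 = 0; net6 = 0

net1 = A NAND D = 0 NAND 1 = 1
net2 = E NAND B = 0 NAND 0 = 1
net3 = D NAND net2 = 1 NAND 1 = 0
net6 = NOT net2 = NOT 1 = 0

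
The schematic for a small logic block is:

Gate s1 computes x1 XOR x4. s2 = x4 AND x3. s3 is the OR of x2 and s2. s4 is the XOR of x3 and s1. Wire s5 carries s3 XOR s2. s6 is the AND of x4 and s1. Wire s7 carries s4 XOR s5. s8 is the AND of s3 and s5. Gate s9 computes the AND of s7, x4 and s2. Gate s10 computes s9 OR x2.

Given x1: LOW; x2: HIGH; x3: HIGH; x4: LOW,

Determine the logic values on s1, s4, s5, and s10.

s1 = LOW, s4 = HIGH, s5 = HIGH, s10 = HIGH

s1 = x1 XOR x4 = LOW XOR LOW = LOW
s2 = x4 AND x3 = LOW AND HIGH = LOW
s3 = x2 OR s2 = HIGH OR LOW = HIGH
s4 = x3 XOR s1 = HIGH XOR LOW = HIGH
s5 = s3 XOR s2 = HIGH XOR LOW = HIGH
s7 = s4 XOR s5 = HIGH XOR HIGH = LOW
s9 = s7 AND x4 AND s2 = LOW AND LOW AND LOW = LOW
s10 = s9 OR x2 = LOW OR HIGH = HIGH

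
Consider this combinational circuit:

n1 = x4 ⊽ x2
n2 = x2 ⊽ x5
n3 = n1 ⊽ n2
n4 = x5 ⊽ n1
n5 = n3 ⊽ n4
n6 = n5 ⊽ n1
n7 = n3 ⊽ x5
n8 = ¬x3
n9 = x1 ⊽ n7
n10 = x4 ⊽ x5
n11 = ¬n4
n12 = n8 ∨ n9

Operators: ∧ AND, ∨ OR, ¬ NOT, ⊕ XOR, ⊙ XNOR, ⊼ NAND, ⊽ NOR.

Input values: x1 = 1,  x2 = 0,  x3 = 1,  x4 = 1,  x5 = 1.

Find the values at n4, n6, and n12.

n4 = 0  n6 = 1  n12 = 0

n1 = x4 NOR x2 = 1 NOR 0 = 0
n2 = x2 NOR x5 = 0 NOR 1 = 0
n3 = n1 NOR n2 = 0 NOR 0 = 1
n4 = x5 NOR n1 = 1 NOR 0 = 0
n5 = n3 NOR n4 = 1 NOR 0 = 0
n6 = n5 NOR n1 = 0 NOR 0 = 1
n7 = n3 NOR x5 = 1 NOR 1 = 0
n8 = NOT x3 = NOT 1 = 0
n9 = x1 NOR n7 = 1 NOR 0 = 0
n12 = n8 OR n9 = 0 OR 0 = 0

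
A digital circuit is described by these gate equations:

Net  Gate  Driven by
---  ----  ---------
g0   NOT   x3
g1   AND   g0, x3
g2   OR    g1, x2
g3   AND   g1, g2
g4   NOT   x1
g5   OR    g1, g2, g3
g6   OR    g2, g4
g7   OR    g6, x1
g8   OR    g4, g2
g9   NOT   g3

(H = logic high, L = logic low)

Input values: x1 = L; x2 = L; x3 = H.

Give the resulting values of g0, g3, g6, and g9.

g0 = L, g3 = L, g6 = H, g9 = H

g0 = NOT x3 = NOT H = L
g1 = g0 AND x3 = L AND H = L
g2 = g1 OR x2 = L OR L = L
g3 = g1 AND g2 = L AND L = L
g4 = NOT x1 = NOT L = H
g6 = g2 OR g4 = L OR H = H
g9 = NOT g3 = NOT L = H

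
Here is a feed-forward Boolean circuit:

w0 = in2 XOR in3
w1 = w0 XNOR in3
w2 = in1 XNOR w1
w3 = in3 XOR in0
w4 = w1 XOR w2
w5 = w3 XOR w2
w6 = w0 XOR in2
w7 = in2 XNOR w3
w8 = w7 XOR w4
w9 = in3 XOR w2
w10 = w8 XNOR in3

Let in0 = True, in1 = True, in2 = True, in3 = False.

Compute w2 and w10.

w0 = in2 XOR in3 = True XOR False = True
w1 = w0 XNOR in3 = True XNOR False = False
w2 = in1 XNOR w1 = True XNOR False = False
w3 = in3 XOR in0 = False XOR True = True
w4 = w1 XOR w2 = False XOR False = False
w7 = in2 XNOR w3 = True XNOR True = True
w8 = w7 XOR w4 = True XOR False = True
w10 = w8 XNOR in3 = True XNOR False = False

w2 = False, w10 = False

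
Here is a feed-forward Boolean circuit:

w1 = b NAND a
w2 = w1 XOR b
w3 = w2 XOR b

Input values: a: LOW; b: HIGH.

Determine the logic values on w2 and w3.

w2 = LOW  w3 = HIGH

w1 = b NAND a = HIGH NAND LOW = HIGH
w2 = w1 XOR b = HIGH XOR HIGH = LOW
w3 = w2 XOR b = LOW XOR HIGH = HIGH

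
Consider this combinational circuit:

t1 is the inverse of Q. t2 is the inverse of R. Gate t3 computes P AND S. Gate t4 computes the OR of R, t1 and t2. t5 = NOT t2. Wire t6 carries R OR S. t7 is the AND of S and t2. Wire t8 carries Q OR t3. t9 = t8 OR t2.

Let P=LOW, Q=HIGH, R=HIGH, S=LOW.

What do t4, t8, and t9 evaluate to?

t4 = HIGH, t8 = HIGH, t9 = HIGH

t1 = NOT Q = NOT HIGH = LOW
t2 = NOT R = NOT HIGH = LOW
t3 = P AND S = LOW AND LOW = LOW
t4 = R OR t1 OR t2 = HIGH OR LOW OR LOW = HIGH
t8 = Q OR t3 = HIGH OR LOW = HIGH
t9 = t8 OR t2 = HIGH OR LOW = HIGH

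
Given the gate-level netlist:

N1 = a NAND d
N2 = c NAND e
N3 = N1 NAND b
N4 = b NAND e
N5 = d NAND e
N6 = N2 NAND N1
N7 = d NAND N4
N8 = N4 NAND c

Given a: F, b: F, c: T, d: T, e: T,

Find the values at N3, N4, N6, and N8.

N3 = T, N4 = T, N6 = T, N8 = F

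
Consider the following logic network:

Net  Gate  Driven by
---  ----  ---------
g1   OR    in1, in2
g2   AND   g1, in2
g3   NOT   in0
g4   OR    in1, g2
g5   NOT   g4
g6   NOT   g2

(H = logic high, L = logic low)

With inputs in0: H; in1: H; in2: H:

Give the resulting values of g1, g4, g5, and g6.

g1 = H; g4 = H; g5 = L; g6 = L

g1 = in1 OR in2 = H OR H = H
g2 = g1 AND in2 = H AND H = H
g4 = in1 OR g2 = H OR H = H
g5 = NOT g4 = NOT H = L
g6 = NOT g2 = NOT H = L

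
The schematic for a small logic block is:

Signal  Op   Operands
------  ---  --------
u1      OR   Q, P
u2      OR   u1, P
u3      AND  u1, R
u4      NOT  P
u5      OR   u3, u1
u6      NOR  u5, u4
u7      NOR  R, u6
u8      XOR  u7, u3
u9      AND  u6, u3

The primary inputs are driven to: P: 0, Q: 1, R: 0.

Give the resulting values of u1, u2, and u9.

u1 = Q OR P = 1 OR 0 = 1
u2 = u1 OR P = 1 OR 0 = 1
u3 = u1 AND R = 1 AND 0 = 0
u4 = NOT P = NOT 0 = 1
u5 = u3 OR u1 = 0 OR 1 = 1
u6 = u5 NOR u4 = 1 NOR 1 = 0
u9 = u6 AND u3 = 0 AND 0 = 0

u1 = 1, u2 = 1, u9 = 0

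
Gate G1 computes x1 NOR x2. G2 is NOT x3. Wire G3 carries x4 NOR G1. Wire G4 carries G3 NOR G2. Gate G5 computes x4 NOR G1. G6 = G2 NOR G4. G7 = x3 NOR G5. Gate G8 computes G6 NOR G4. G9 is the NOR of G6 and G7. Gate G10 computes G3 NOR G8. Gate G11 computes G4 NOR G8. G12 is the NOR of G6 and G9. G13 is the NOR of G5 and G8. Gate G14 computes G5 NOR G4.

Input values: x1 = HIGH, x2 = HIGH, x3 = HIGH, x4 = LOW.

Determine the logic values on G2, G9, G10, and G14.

G1 = x1 NOR x2 = HIGH NOR HIGH = LOW
G2 = NOT x3 = NOT HIGH = LOW
G3 = x4 NOR G1 = LOW NOR LOW = HIGH
G4 = G3 NOR G2 = HIGH NOR LOW = LOW
G5 = x4 NOR G1 = LOW NOR LOW = HIGH
G6 = G2 NOR G4 = LOW NOR LOW = HIGH
G7 = x3 NOR G5 = HIGH NOR HIGH = LOW
G8 = G6 NOR G4 = HIGH NOR LOW = LOW
G9 = G6 NOR G7 = HIGH NOR LOW = LOW
G10 = G3 NOR G8 = HIGH NOR LOW = LOW
G14 = G5 NOR G4 = HIGH NOR LOW = LOW

G2 = LOW; G9 = LOW; G10 = LOW; G14 = LOW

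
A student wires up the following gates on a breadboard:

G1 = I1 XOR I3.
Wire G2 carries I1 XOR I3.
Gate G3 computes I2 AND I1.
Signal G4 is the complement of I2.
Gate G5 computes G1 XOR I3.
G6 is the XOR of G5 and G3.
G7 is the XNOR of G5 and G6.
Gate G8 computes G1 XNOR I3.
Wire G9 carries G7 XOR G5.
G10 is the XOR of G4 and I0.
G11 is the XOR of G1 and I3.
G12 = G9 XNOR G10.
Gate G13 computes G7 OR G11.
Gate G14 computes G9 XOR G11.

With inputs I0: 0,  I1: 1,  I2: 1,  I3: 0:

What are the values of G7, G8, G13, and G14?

G1 = I1 XOR I3 = 1 XOR 0 = 1
G3 = I2 AND I1 = 1 AND 1 = 1
G5 = G1 XOR I3 = 1 XOR 0 = 1
G6 = G5 XOR G3 = 1 XOR 1 = 0
G7 = G5 XNOR G6 = 1 XNOR 0 = 0
G8 = G1 XNOR I3 = 1 XNOR 0 = 0
G9 = G7 XOR G5 = 0 XOR 1 = 1
G11 = G1 XOR I3 = 1 XOR 0 = 1
G13 = G7 OR G11 = 0 OR 1 = 1
G14 = G9 XOR G11 = 1 XOR 1 = 0

G7 = 0; G8 = 0; G13 = 1; G14 = 0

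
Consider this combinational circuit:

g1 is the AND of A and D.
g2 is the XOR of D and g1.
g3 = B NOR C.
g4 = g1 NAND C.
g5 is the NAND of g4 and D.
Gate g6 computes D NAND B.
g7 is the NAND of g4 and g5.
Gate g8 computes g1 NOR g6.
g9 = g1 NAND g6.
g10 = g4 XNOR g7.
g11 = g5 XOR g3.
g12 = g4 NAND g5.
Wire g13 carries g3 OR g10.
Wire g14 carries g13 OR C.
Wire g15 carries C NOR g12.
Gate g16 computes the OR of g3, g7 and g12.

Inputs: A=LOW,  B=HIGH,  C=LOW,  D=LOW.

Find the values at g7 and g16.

g7 = LOW; g16 = LOW

g1 = A AND D = LOW AND LOW = LOW
g3 = B NOR C = HIGH NOR LOW = LOW
g4 = g1 NAND C = LOW NAND LOW = HIGH
g5 = g4 NAND D = HIGH NAND LOW = HIGH
g7 = g4 NAND g5 = HIGH NAND HIGH = LOW
g12 = g4 NAND g5 = HIGH NAND HIGH = LOW
g16 = g3 OR g7 OR g12 = LOW OR LOW OR LOW = LOW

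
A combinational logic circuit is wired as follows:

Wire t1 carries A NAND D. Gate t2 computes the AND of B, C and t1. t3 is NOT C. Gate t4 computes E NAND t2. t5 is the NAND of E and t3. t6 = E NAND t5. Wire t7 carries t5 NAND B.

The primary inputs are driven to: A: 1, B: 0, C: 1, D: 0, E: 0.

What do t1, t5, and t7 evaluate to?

t1 = A NAND D = 1 NAND 0 = 1
t3 = NOT C = NOT 1 = 0
t5 = E NAND t3 = 0 NAND 0 = 1
t7 = t5 NAND B = 1 NAND 0 = 1

t1 = 1; t5 = 1; t7 = 1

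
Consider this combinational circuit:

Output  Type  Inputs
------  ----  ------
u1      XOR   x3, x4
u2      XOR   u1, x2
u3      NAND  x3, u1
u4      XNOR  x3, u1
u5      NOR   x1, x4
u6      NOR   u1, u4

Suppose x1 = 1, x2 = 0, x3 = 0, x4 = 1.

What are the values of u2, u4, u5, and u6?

u1 = x3 XOR x4 = 0 XOR 1 = 1
u2 = u1 XOR x2 = 1 XOR 0 = 1
u4 = x3 XNOR u1 = 0 XNOR 1 = 0
u5 = x1 NOR x4 = 1 NOR 1 = 0
u6 = u1 NOR u4 = 1 NOR 0 = 0

u2 = 1, u4 = 0, u5 = 0, u6 = 0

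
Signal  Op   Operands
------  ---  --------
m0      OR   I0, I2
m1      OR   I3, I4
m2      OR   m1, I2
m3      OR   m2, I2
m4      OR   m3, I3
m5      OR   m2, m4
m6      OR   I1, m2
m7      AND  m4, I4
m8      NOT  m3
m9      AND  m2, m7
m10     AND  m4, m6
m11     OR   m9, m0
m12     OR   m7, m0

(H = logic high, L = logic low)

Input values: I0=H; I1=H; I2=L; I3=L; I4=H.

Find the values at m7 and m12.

m0 = I0 OR I2 = H OR L = H
m1 = I3 OR I4 = L OR H = H
m2 = m1 OR I2 = H OR L = H
m3 = m2 OR I2 = H OR L = H
m4 = m3 OR I3 = H OR L = H
m7 = m4 AND I4 = H AND H = H
m12 = m7 OR m0 = H OR H = H

m7 = H; m12 = H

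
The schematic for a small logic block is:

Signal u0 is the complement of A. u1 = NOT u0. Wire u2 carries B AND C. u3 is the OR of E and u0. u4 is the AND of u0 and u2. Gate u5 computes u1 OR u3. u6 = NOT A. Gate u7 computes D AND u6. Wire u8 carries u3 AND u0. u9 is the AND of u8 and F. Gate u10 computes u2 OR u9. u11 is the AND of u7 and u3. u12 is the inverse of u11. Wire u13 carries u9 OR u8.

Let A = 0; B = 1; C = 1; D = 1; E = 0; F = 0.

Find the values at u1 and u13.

u0 = NOT A = NOT 0 = 1
u1 = NOT u0 = NOT 1 = 0
u3 = E OR u0 = 0 OR 1 = 1
u8 = u3 AND u0 = 1 AND 1 = 1
u9 = u8 AND F = 1 AND 0 = 0
u13 = u9 OR u8 = 0 OR 1 = 1

u1 = 0, u13 = 1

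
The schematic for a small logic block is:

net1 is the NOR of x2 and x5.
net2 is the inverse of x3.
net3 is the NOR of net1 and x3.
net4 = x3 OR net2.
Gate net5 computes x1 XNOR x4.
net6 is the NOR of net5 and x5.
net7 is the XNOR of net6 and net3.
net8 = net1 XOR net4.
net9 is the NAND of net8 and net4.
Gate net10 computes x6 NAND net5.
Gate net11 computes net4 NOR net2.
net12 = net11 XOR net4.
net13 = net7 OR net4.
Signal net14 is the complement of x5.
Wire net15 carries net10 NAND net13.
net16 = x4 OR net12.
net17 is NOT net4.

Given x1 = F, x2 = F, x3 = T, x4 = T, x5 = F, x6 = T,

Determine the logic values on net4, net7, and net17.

net4 = T, net7 = F, net17 = F

net1 = x2 NOR x5 = F NOR F = T
net2 = NOT x3 = NOT T = F
net3 = net1 NOR x3 = T NOR T = F
net4 = x3 OR net2 = T OR F = T
net5 = x1 XNOR x4 = F XNOR T = F
net6 = net5 NOR x5 = F NOR F = T
net7 = net6 XNOR net3 = T XNOR F = F
net17 = NOT net4 = NOT T = F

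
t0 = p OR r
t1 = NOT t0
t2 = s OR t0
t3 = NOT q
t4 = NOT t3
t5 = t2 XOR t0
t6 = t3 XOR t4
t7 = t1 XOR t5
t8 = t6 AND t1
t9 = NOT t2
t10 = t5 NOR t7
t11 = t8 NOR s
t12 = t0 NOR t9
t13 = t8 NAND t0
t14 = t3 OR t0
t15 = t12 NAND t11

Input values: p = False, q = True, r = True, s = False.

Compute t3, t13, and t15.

t3 = False, t13 = True, t15 = True

t0 = p OR r = False OR True = True
t1 = NOT t0 = NOT True = False
t2 = s OR t0 = False OR True = True
t3 = NOT q = NOT True = False
t4 = NOT t3 = NOT False = True
t6 = t3 XOR t4 = False XOR True = True
t8 = t6 AND t1 = True AND False = False
t9 = NOT t2 = NOT True = False
t11 = t8 NOR s = False NOR False = True
t12 = t0 NOR t9 = True NOR False = False
t13 = t8 NAND t0 = False NAND True = True
t15 = t12 NAND t11 = False NAND True = True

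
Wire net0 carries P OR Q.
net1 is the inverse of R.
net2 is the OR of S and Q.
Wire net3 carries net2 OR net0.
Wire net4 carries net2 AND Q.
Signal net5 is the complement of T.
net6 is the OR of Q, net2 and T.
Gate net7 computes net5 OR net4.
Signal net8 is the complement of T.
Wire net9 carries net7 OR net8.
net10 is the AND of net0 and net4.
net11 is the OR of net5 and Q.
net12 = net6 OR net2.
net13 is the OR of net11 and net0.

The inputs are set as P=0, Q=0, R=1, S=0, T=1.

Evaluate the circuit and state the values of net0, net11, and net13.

net0 = 0, net11 = 0, net13 = 0

net0 = P OR Q = 0 OR 0 = 0
net5 = NOT T = NOT 1 = 0
net11 = net5 OR Q = 0 OR 0 = 0
net13 = net11 OR net0 = 0 OR 0 = 0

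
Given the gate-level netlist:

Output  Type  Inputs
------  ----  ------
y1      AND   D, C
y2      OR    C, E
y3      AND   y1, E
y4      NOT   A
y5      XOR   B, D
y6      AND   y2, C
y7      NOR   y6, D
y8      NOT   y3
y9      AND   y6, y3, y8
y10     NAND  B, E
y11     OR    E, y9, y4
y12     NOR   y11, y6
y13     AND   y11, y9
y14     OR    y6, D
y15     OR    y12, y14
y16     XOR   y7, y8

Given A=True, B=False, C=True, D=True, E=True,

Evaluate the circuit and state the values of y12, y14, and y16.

y12 = False, y14 = True, y16 = False

y1 = D AND C = True AND True = True
y2 = C OR E = True OR True = True
y3 = y1 AND E = True AND True = True
y4 = NOT A = NOT True = False
y6 = y2 AND C = True AND True = True
y7 = y6 NOR D = True NOR True = False
y8 = NOT y3 = NOT True = False
y9 = y6 AND y3 AND y8 = True AND True AND False = False
y11 = E OR y9 OR y4 = True OR False OR False = True
y12 = y11 NOR y6 = True NOR True = False
y14 = y6 OR D = True OR True = True
y16 = y7 XOR y8 = False XOR False = False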